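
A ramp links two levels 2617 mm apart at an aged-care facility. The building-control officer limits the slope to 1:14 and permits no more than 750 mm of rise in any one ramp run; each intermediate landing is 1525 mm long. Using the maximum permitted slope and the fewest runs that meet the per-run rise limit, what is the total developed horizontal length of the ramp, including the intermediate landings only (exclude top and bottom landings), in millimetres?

41213 mm

2617 / 750 = 3.489 → round up to 4 ramp runs. That means 3 intermediate landings.
Horizontal run for 2617 mm of rise at 1:14 is 2617 × 14 = 36638 mm.
Intermediate landings: 3 × 1525 = 4575 mm.
Developed length = 36638 + 4575 = 41213 mm.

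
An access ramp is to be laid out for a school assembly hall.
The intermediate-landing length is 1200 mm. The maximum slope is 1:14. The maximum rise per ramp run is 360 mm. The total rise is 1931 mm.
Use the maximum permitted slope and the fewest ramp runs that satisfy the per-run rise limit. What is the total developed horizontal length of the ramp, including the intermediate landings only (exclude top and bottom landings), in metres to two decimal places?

33.03 m

1931 / 360 = 5.364 → round up to 6 ramp runs. That means 5 intermediate landings.
Ramp run (horizontal) at 1:14: 1931 × 14 = 27034 mm.
5 intermediate landings contribute 5 × 1200 = 6000 mm.
Developed length = 27034 + 6000 = 33034 mm.
= 33.03 m.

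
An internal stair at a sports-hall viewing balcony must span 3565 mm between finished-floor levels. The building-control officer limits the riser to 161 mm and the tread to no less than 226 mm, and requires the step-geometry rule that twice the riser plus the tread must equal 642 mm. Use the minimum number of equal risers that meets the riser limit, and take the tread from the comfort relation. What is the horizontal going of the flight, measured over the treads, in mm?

3565 / 161 = 22.14, so 23 risers are needed.
Each riser is 3565/23 = 155 mm (≤ 161 mm).
T = 642 − 2·155 = 332 mm, which satisfies the 226 mm minimum.
Treads = 23 − 1 = 22; going = 22 × 332 = 7304 mm.

7304 mm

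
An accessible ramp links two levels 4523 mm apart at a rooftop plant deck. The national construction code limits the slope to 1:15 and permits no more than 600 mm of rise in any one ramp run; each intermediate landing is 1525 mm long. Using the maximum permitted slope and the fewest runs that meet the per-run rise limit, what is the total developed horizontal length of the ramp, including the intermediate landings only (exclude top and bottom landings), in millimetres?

78520 mm

4523 / 600 = 7.54, so 8 ramp runs are needed. That means 7 intermediate landings.
Horizontal run for 4523 mm of rise at 1:15 is 4523 × 15 = 67845 mm.
Intermediate landings: 7 × 1525 = 10675 mm.
Developed length = 67845 + 10675 = 78520 mm.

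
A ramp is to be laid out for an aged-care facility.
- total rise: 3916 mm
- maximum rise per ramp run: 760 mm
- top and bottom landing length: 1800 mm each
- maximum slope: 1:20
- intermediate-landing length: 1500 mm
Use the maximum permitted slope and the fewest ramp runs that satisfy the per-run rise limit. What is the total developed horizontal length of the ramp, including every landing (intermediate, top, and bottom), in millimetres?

89420 mm

3916 / 760 = 5.153 → round up to 6 ramp runs. That means 5 intermediate landings.
Horizontal run for 3916 mm of rise at 1:20 is 3916 × 20 = 78320 mm.
Intermediate landings: 5 × 1500 = 7500 mm.
Top and bottom landings: 2 × 1800 = 3600 mm.
Total = 78320 + 7500 + 3600 = 89420 mm.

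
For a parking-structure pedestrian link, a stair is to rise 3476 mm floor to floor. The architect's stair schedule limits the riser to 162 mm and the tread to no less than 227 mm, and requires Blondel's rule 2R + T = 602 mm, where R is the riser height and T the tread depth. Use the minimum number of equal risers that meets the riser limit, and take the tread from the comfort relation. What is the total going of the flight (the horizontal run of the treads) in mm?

3476 / 162 = 21.46, so 22 risers are needed.
Riser R = 3476 / 22 = 158 mm, within the 162 mm limit.
From 2R + T = 602: T = 602 − 316 = 286 mm.
Treads = 22 − 1 = 21; going = 21 × 286 = 6006 mm.

6006 mm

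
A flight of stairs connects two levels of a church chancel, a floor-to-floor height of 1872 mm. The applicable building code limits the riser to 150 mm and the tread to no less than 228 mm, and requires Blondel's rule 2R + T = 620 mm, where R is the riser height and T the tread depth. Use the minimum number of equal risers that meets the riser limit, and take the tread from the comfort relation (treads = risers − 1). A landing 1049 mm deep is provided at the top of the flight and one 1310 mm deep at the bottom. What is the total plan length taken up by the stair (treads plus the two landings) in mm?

At most 150 each: 1872/150 = 12.48, giving 13 risers.
Riser R = 1872 / 13 = 144 mm, within the 150 mm limit.
From 2R + T = 620: T = 620 − 288 = 332 mm.
Going = (13 − 1) × 332 = 3984 mm.
Enclosure = 3984 + 1049 + 1310 = 6343 mm.

6343 mm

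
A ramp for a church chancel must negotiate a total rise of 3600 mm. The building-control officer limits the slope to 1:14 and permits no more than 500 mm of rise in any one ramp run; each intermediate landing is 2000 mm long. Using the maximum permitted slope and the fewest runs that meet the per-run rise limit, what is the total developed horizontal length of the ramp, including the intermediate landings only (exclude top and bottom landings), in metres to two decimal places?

3600 / 500 = 7.20, so 8 ramp runs are needed. That means 7 intermediate landings.
Horizontal run for 3600 mm of rise at 1:14 is 3600 × 14 = 50400 mm.
7 intermediate landings contribute 7 × 2000 = 14000 mm.
Developed length = 50400 + 14000 = 64400 mm.
= 64.40 m.

64.40 m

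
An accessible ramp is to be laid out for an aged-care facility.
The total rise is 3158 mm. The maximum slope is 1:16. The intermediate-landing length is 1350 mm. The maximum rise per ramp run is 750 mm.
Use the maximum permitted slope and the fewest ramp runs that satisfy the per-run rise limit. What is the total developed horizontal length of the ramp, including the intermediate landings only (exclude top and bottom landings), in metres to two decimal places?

55.93 m

At most 750 each: 3158/750 = 4.21, giving 5 ramp runs. That means 4 intermediate landings.
Horizontal run for 3158 mm of rise at 1:16 is 3158 × 16 = 50528 mm.
4 intermediate landings contribute 4 × 1350 = 5400 mm.
Total developed length = 50528 + 5400 = 55928 mm.
= 55.93 m.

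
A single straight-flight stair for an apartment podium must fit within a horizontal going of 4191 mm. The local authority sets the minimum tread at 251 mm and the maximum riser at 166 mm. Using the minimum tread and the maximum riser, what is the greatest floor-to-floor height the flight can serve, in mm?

Treads that fit: ⌊4191 / 251⌋ = 16.
Risers = treads + 1 = 17.
Maximum height = 17 × 166 = 2822 mm.

2822 mm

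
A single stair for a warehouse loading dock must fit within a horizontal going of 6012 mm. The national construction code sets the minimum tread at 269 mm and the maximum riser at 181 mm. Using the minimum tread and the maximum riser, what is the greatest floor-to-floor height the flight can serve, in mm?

Treads that fit: ⌊6012 / 269⌋ = 22.
Risers = treads + 1 = 23.
Maximum height = 23 × 181 = 4163 mm.

4163 mm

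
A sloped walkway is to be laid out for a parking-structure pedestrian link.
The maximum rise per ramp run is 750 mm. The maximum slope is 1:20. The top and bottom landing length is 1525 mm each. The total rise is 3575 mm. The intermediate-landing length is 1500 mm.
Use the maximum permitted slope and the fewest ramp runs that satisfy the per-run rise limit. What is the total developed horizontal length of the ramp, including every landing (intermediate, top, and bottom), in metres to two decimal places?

80.55 m

3575 / 750 = 4.77, so 5 ramp runs are needed. That means 4 intermediate landings.
Ramp run (horizontal) at 1:20: 3575 × 20 = 71500 mm.
4 intermediate landings contribute 4 × 1500 = 6000 mm.
Top and bottom landings: 2 × 1525 = 3050 mm.
Total = 71500 + 6000 + 3050 = 80550 mm.
= 80.55 m.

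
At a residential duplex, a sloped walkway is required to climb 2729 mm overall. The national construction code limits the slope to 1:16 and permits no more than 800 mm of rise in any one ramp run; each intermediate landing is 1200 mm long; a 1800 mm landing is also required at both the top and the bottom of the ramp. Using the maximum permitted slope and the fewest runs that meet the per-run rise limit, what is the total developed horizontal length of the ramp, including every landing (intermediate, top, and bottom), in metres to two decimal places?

At most 800 each: 2729/800 = 3.41, giving 4 ramp runs. That means 3 intermediate landings.
Ramp run (horizontal) at 1:16: 2729 × 16 = 43664 mm.
Intermediate landings: 3 × 1200 = 3600 mm.
Top and bottom landings: 2 × 1800 = 3600 mm.
Total = 43664 + 3600 + 3600 = 50864 mm.
= 50.86 m.

50.86 m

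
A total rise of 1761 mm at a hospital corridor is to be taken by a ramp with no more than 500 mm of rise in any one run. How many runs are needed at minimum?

4 runs

⌈1761/500⌉ = 4 ramp runs.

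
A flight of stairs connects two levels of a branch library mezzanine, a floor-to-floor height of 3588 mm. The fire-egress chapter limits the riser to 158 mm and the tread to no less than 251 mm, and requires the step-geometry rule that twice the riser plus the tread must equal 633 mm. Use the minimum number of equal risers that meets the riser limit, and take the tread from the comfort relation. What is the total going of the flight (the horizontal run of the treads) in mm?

7062 mm

At most 158 each: 3588/158 = 22.71, giving 23 risers.
Riser R = 3588 / 23 = 156 mm, within the 158 mm limit.
From 2R + T = 633: T = 633 − 312 = 321 mm.
Going = (23 − 1) × 321 = 7062 mm.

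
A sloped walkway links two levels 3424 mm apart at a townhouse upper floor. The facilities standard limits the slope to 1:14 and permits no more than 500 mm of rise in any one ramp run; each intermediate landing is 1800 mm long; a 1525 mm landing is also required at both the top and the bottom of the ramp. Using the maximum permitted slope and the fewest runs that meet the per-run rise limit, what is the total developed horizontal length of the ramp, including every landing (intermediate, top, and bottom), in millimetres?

At most 500 each: 3424/500 = 6.85, giving 7 ramp runs. That means 6 intermediate landings.
Horizontal run for 3424 mm of rise at 1:14 is 3424 × 14 = 47936 mm.
Intermediate landings: 6 × 1800 = 10800 mm.
Top and bottom landings: 2 × 1525 = 3050 mm.
Total = 47936 + 10800 + 3050 = 61786 mm.

61786 mm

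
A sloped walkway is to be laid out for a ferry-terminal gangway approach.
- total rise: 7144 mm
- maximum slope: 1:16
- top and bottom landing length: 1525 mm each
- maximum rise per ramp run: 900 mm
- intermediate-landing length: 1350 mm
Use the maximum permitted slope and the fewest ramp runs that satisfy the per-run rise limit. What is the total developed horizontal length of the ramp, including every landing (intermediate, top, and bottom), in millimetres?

126804 mm

At most 900 each: 7144/900 = 7.94, giving 8 ramp runs. That means 7 intermediate landings.
Ramp run (horizontal) at 1:16: 7144 × 16 = 114304 mm.
Intermediate landings: 7 × 1350 = 9450 mm.
Top and bottom landings: 2 × 1525 = 3050 mm.
Total = 114304 + 9450 + 3050 = 126804 mm.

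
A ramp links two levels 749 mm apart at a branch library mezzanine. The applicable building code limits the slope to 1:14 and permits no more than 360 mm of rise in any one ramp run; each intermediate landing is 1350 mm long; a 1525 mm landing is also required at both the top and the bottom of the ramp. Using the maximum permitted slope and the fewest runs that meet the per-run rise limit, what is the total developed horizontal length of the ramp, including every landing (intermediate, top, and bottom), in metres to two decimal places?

16.24 m

749 / 360 = 2.08, so 3 ramp runs are needed. That means 2 intermediate landings.
Horizontal run for 749 mm of rise at 1:14 is 749 × 14 = 10486 mm.
2 intermediate landings contribute 2 × 1350 = 2700 mm.
Top and bottom landings: 2 × 1525 = 3050 mm.
Total = 10486 + 2700 + 3050 = 16236 mm.
= 16.24 m.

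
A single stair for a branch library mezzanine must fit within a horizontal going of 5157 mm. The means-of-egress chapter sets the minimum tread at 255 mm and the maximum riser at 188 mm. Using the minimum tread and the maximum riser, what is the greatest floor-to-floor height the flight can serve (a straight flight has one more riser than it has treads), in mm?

Treads that fit: ⌊5157 / 255⌋ = 20.
Risers = treads + 1 = 21.
Maximum height = 21 × 188 = 3948 mm.

3948 mm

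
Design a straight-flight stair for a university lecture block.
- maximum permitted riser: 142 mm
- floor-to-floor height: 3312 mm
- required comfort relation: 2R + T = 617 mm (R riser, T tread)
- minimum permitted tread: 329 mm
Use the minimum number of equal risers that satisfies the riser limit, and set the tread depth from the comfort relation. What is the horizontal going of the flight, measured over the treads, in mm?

7843 mm

At most 142 each: 3312/142 = 23.32, giving 24 risers.
Each riser is 3312/24 = 138 mm (≤ 142 mm).
From 2R + T = 617: T = 617 − 276 = 341 mm.
24 risers give 23 treads; going = 23 × 341 = 7843 mm.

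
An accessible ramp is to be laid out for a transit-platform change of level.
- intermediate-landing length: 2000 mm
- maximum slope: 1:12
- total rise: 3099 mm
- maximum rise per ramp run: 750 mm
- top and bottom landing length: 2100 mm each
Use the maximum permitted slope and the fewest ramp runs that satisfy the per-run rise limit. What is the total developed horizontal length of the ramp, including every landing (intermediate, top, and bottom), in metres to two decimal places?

49.39 m

3099 / 750 = 4.13, so 5 ramp runs are needed. That means 4 intermediate landings.
Horizontal run for 3099 mm of rise at 1:12 is 3099 × 12 = 37188 mm.
Intermediate landings: 4 × 2000 = 8000 mm.
Top and bottom landings: 2 × 2100 = 4200 mm.
Total = 37188 + 8000 + 4200 = 49388 mm.
= 49.39 m.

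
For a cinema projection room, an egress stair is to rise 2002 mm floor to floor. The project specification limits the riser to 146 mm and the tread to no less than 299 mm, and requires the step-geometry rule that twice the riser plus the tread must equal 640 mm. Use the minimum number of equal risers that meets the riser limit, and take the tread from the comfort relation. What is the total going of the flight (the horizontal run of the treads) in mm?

2002 / 146 = 13.71, so 14 risers are needed.
Each riser is 2002/14 = 143 mm (≤ 146 mm).
T = 640 − 2·143 = 354 mm, which satisfies the 299 mm minimum.
Treads = 14 − 1 = 13; going = 13 × 354 = 4602 mm.

4602 mm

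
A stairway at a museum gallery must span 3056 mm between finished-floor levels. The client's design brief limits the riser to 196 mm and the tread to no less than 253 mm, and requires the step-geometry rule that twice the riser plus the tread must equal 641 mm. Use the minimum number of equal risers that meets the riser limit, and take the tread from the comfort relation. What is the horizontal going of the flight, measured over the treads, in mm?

3885 mm

3056 / 196 = 15.592 → round up to 16 risers.
Each riser is 3056/16 = 191 mm (≤ 196 mm).
Tread T = 641 − 2 × 191 = 259 mm (≥ 253 mm).
Going = (16 − 1) × 259 = 3885 mm.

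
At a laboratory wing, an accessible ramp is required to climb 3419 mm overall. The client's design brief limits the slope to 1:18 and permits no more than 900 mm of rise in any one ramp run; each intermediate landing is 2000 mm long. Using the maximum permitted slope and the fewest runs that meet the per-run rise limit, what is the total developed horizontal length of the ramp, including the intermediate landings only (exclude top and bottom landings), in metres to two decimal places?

3419 / 900 = 3.80, so 4 ramp runs are needed. That means 3 intermediate landings.
Ramp run (horizontal) at 1:18: 3419 × 18 = 61542 mm.
3 intermediate landings contribute 3 × 2000 = 6000 mm.
Total developed length = 61542 + 6000 = 67542 mm.
= 67.54 m.

67.54 m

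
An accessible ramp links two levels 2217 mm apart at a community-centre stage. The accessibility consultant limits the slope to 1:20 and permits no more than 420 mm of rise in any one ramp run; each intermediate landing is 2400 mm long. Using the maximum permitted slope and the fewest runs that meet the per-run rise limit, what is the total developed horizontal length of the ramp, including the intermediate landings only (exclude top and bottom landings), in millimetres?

56340 mm

At most 420 each: 2217/420 = 5.28, giving 6 ramp runs. That means 5 intermediate landings.
Ramp run (horizontal) at 1:20: 2217 × 20 = 44340 mm.
Intermediate landings: 5 × 2400 = 12000 mm.
Total developed length = 44340 + 12000 = 56340 mm.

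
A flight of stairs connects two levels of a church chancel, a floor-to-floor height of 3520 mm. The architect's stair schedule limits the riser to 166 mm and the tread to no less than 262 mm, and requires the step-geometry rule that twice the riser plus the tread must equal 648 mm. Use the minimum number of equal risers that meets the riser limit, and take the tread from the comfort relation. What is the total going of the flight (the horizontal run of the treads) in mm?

3520 / 166 = 21.205 → round up to 22 risers.
Riser R = 3520 / 22 = 160 mm, within the 166 mm limit.
From 2R + T = 648: T = 648 − 320 = 328 mm.
22 risers give 21 treads; going = 21 × 328 = 6888 mm.

6888 mm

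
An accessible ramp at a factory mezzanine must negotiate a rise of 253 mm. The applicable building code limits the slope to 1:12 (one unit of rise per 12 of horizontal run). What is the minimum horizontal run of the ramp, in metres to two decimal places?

Run = rise × 12 = 253 × 12 = 3036 mm.
3036 mm = 3.04 m.

3.04 m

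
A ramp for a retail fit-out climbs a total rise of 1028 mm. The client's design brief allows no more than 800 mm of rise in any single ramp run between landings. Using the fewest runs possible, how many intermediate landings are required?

At most 800 each: 1028/800 = 1.28, giving 2 ramp runs.
2 runs are separated by 1 intermediate landings.

1 intermediate landings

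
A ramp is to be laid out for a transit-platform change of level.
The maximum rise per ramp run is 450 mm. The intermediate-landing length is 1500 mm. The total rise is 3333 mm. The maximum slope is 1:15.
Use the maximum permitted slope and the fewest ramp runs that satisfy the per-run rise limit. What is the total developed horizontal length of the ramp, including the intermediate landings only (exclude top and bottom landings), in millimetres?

⌈3333/450⌉ = 8 ramp runs. That means 7 intermediate landings.
Ramp run (horizontal) at 1:15: 3333 × 15 = 49995 mm.
Intermediate landings: 7 × 1500 = 10500 mm.
Developed length = 49995 + 10500 = 60495 mm.

60495 mm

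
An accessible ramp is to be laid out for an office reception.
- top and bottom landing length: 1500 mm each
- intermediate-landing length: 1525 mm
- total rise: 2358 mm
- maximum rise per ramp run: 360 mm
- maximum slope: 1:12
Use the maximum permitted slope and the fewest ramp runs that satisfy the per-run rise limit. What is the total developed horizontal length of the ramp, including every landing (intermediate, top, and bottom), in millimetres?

2358 / 360 = 6.550 → round up to 7 ramp runs. That means 6 intermediate landings.
Ramp run (horizontal) at 1:12: 2358 × 12 = 28296 mm.
6 intermediate landings contribute 6 × 1525 = 9150 mm.
Top and bottom landings: 2 × 1500 = 3000 mm.
Total = 28296 + 9150 + 3000 = 40446 mm.

40446 mm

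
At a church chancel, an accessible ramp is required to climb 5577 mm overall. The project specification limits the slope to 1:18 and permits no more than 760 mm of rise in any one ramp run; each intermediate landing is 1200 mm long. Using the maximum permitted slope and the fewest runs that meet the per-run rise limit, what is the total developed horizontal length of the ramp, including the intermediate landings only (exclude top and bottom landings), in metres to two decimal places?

5577 / 760 = 7.338 → round up to 8 ramp runs. That means 7 intermediate landings.
Ramp run (horizontal) at 1:18: 5577 × 18 = 100386 mm.
Intermediate landings: 7 × 1200 = 8400 mm.
Developed length = 100386 + 8400 = 108786 mm.
= 108.79 m.

108.79 m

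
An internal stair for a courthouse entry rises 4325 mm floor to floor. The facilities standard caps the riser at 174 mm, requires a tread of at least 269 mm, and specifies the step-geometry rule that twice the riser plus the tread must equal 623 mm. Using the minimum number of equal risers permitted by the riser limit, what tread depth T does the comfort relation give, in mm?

277 mm

4325 / 174 = 24.86, so 25 risers are needed.
Each riser is 4325/25 = 173 mm (≤ 174 mm).
T = 623 − 2·173 = 277 mm, which satisfies the 269 mm minimum.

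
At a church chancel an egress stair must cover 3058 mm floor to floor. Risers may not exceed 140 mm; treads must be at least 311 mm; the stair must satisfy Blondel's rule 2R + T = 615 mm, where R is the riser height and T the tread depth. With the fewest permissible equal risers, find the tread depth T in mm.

3058 / 140 = 21.843 → round up to 22 risers.
Riser R = 3058 / 22 = 139 mm, within the 140 mm limit.
Tread T = 615 − 2 × 139 = 337 mm (≥ 311 mm).

337 mm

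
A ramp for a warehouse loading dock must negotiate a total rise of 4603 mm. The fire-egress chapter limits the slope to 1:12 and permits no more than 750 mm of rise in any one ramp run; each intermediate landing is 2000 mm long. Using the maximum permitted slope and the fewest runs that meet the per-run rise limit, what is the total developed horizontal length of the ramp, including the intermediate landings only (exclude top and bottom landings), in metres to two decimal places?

⌈4603/750⌉ = 7 ramp runs. That means 6 intermediate landings.
Ramp run (horizontal) at 1:12: 4603 × 12 = 55236 mm.
6 intermediate landings contribute 6 × 2000 = 12000 mm.
Total developed length = 55236 + 12000 = 67236 mm.
= 67.24 m.

67.24 m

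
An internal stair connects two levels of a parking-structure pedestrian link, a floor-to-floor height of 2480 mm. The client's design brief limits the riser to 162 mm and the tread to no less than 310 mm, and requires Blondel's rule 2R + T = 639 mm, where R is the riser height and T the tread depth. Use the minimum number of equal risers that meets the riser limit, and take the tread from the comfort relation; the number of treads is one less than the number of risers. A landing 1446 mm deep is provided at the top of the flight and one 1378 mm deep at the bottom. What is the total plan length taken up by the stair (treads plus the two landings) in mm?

2480 / 162 = 15.309 → round up to 16 risers.
Riser R = 2480 / 16 = 155 mm, within the 162 mm limit.
T = 639 − 2·155 = 329 mm, which satisfies the 310 mm minimum.
Treads = 16 − 1 = 15; going = 15 × 329 = 4935 mm.
Enclosure = 4935 + 1446 + 1378 = 7759 mm.

7759 mm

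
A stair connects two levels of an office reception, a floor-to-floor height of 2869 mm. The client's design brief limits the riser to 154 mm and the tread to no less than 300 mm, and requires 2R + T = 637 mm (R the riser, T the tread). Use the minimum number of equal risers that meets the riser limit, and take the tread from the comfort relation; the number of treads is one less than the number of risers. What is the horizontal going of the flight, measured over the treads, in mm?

2869 / 154 = 18.630 → round up to 19 risers.
Riser R = 2869 / 19 = 151 mm, within the 154 mm limit.
T = 637 − 2·151 = 335 mm, which satisfies the 300 mm minimum.
Going = (19 − 1) × 335 = 6030 mm.

6030 mm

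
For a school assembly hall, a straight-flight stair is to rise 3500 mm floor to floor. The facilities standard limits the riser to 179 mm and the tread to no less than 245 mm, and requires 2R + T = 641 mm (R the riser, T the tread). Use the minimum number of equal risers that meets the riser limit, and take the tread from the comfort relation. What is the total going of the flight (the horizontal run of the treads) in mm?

At most 179 each: 3500/179 = 19.55, giving 20 risers.
R = 3500 ÷ 20 = 175 mm.
T = 641 − 2·175 = 291 mm, which satisfies the 245 mm minimum.
Treads = 20 − 1 = 19; going = 19 × 291 = 5529 mm.

5529 mm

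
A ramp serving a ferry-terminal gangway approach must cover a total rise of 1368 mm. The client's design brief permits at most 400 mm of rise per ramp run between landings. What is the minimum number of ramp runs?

4 runs

⌈1368/400⌉ = 4 ramp runs.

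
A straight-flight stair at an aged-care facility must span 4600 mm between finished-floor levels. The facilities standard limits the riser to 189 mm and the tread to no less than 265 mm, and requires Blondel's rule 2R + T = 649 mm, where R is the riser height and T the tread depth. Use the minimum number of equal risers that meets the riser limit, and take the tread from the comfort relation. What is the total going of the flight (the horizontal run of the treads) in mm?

At most 189 each: 4600/189 = 24.34, giving 25 risers.
Each riser is 4600/25 = 184 mm (≤ 189 mm).
T = 649 − 2·184 = 281 mm, which satisfies the 265 mm minimum.
25 risers give 24 treads; going = 24 × 281 = 6744 mm.

6744 mm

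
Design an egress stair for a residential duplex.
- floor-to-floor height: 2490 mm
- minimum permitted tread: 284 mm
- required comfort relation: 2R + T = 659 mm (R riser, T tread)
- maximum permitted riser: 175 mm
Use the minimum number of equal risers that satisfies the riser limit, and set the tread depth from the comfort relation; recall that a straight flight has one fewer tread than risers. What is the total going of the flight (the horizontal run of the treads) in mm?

4578 mm

⌈2490/175⌉ = 15 risers.
R = 2490 ÷ 15 = 166 mm.
T = 659 − 2·166 = 327 mm, which satisfies the 284 mm minimum.
Going = (15 − 1) × 327 = 4578 mm.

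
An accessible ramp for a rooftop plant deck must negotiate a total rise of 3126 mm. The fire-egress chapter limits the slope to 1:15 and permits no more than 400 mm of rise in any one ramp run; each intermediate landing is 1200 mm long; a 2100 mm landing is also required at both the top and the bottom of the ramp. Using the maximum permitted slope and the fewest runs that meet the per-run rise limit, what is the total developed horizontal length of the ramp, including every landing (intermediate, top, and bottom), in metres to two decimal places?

59.49 m

3126 / 400 = 7.82, so 8 ramp runs are needed. That means 7 intermediate landings.
Ramp run (horizontal) at 1:15: 3126 × 15 = 46890 mm.
7 intermediate landings contribute 7 × 1200 = 8400 mm.
Top and bottom landings: 2 × 2100 = 4200 mm.
Total = 46890 + 8400 + 4200 = 59490 mm.
= 59.49 m.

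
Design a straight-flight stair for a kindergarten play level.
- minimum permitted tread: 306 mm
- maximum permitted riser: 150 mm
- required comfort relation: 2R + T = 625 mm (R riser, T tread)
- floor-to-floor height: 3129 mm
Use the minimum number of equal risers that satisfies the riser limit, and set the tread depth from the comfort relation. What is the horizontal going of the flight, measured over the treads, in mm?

6540 mm

3129 / 150 = 20.860 → round up to 21 risers.
Each riser is 3129/21 = 149 mm (≤ 150 mm).
T = 625 − 2·149 = 327 mm, which satisfies the 306 mm minimum.
Treads = 21 − 1 = 20; going = 20 × 327 = 6540 mm.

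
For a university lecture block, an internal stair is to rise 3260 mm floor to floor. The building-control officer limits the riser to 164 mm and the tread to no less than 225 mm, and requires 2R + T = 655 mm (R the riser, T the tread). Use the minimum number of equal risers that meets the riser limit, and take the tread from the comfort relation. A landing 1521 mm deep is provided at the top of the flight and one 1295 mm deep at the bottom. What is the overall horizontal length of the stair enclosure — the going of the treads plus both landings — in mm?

⌈3260/164⌉ = 20 risers.
R = 3260 ÷ 20 = 163 mm.
Tread T = 655 − 2 × 163 = 329 mm (≥ 225 mm).
Treads = 20 − 1 = 19; going = 19 × 329 = 6251 mm.
Enclosure = 6251 + 1521 + 1295 = 9067 mm.

9067 mm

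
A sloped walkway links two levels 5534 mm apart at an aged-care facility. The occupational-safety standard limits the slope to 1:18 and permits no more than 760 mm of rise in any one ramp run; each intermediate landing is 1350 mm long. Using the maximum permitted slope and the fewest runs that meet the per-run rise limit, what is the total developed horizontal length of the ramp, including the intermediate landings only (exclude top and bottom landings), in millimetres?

109062 mm

5534 / 760 = 7.28, so 8 ramp runs are needed. That means 7 intermediate landings.
Ramp run (horizontal) at 1:18: 5534 × 18 = 99612 mm.
Intermediate landings: 7 × 1350 = 9450 mm.
Developed length = 99612 + 9450 = 109062 mm.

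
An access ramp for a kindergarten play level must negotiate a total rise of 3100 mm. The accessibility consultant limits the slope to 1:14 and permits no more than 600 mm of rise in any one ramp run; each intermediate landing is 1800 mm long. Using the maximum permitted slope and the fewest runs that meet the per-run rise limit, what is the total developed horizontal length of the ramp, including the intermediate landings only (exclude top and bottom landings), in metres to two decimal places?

52.40 m

3100 / 600 = 5.17, so 6 ramp runs are needed. That means 5 intermediate landings.
Horizontal run for 3100 mm of rise at 1:14 is 3100 × 14 = 43400 mm.
Intermediate landings: 5 × 1800 = 9000 mm.
Developed length = 43400 + 9000 = 52400 mm.
= 52.40 m.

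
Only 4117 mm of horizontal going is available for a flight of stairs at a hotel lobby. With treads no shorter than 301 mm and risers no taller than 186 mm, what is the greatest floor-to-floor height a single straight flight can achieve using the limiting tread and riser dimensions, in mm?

4117 / 301 = 13.68, so 13 treads fit.
Risers = treads + 1 = 14.
Maximum height = 14 × 186 = 2604 mm.

2604 mm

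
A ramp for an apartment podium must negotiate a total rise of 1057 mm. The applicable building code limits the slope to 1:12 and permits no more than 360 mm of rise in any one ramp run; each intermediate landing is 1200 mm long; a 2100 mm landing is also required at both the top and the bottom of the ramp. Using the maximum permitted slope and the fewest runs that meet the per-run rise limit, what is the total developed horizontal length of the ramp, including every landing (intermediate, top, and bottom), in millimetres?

⌈1057/360⌉ = 3 ramp runs. That means 2 intermediate landings.
Horizontal run for 1057 mm of rise at 1:12 is 1057 × 12 = 12684 mm.
Intermediate landings: 2 × 1200 = 2400 mm.
Top and bottom landings: 2 × 2100 = 4200 mm.
Total = 12684 + 2400 + 4200 = 19284 mm.

19284 mm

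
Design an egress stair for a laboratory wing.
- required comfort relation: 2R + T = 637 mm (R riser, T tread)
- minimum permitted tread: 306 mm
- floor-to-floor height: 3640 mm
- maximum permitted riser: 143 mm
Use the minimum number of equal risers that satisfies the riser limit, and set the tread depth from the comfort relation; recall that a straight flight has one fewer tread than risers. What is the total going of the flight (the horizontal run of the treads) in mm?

8925 mm

⌈3640/143⌉ = 26 risers.
Riser R = 3640 / 26 = 140 mm, within the 143 mm limit.
T = 637 − 2·140 = 357 mm, which satisfies the 306 mm minimum.
Going = (26 − 1) × 357 = 8925 mm.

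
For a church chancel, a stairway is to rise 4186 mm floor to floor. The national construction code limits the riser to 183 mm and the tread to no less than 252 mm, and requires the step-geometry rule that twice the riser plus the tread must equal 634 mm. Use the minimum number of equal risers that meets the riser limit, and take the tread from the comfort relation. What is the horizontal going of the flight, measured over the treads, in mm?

5940 mm

4186 / 183 = 22.874 → round up to 23 risers.
R = 4186 ÷ 23 = 182 mm.
T = 634 − 2·182 = 270 mm, which satisfies the 252 mm minimum.
23 risers give 22 treads; going = 22 × 270 = 5940 mm.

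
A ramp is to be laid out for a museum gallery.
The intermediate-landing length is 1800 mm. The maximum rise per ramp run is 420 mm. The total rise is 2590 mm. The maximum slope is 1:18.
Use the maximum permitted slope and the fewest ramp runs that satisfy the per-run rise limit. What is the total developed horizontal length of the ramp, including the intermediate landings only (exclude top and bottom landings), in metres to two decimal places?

57.42 m

2590 / 420 = 6.167 → round up to 7 ramp runs. That means 6 intermediate landings.
Ramp run (horizontal) at 1:18: 2590 × 18 = 46620 mm.
6 intermediate landings contribute 6 × 1800 = 10800 mm.
Developed length = 46620 + 10800 = 57420 mm.
= 57.42 m.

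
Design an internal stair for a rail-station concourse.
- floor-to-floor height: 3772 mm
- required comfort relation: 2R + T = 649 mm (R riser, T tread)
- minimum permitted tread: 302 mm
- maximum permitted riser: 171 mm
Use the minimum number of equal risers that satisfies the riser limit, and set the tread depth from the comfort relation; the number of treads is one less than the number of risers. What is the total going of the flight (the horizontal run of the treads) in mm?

7062 mm

At most 171 each: 3772/171 = 22.06, giving 23 risers.
Each riser is 3772/23 = 164 mm (≤ 171 mm).
T = 649 − 2·164 = 321 mm, which satisfies the 302 mm minimum.
23 risers give 22 treads; going = 22 × 321 = 7062 mm.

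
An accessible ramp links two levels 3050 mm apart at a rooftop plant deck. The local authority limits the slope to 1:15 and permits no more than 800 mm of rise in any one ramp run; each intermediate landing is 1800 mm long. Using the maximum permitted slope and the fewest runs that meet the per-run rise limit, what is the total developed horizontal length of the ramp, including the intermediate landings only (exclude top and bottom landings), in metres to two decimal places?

51.15 m

⌈3050/800⌉ = 4 ramp runs. That means 3 intermediate landings.
Horizontal run for 3050 mm of rise at 1:15 is 3050 × 15 = 45750 mm.
3 intermediate landings contribute 3 × 1800 = 5400 mm.
Developed length = 45750 + 5400 = 51150 mm.
= 51.15 m.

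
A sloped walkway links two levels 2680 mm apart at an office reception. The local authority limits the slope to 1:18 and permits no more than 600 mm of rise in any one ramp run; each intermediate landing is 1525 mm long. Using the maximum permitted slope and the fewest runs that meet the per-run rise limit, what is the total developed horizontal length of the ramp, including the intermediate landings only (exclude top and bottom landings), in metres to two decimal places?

54.34 m

⌈2680/600⌉ = 5 ramp runs. That means 4 intermediate landings.
Horizontal run for 2680 mm of rise at 1:18 is 2680 × 18 = 48240 mm.
4 intermediate landings contribute 4 × 1525 = 6100 mm.
Total developed length = 48240 + 6100 = 54340 mm.
= 54.34 m.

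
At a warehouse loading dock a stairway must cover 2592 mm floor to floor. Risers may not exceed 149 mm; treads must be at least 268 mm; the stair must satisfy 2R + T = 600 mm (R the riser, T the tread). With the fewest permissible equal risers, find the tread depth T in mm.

312 mm

⌈2592/149⌉ = 18 risers.
R = 2592 ÷ 18 = 144 mm.
From 2R + T = 600: T = 600 − 288 = 312 mm.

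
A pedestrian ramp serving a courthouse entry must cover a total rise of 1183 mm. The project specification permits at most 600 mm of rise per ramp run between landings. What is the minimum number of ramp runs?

2 runs

1183 / 600 = 1.97, so 2 ramp runs are needed.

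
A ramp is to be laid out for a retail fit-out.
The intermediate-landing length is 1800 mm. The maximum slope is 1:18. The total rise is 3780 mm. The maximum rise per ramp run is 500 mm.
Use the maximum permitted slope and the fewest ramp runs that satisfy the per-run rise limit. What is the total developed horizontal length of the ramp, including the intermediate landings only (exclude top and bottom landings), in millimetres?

⌈3780/500⌉ = 8 ramp runs. That means 7 intermediate landings.
Horizontal run for 3780 mm of rise at 1:18 is 3780 × 18 = 68040 mm.
7 intermediate landings contribute 7 × 1800 = 12600 mm.
Total developed length = 68040 + 12600 = 80640 mm.

80640 mm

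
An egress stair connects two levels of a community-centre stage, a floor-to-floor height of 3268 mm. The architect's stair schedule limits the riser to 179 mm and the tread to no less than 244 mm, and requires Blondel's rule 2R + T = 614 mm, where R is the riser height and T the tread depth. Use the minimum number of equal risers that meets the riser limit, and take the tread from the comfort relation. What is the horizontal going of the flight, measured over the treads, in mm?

3268 / 179 = 18.26, so 19 risers are needed.
R = 3268 ÷ 19 = 172 mm.
From 2R + T = 614: T = 614 − 344 = 270 mm.
19 risers give 18 treads; going = 18 × 270 = 4860 mm.

4860 mm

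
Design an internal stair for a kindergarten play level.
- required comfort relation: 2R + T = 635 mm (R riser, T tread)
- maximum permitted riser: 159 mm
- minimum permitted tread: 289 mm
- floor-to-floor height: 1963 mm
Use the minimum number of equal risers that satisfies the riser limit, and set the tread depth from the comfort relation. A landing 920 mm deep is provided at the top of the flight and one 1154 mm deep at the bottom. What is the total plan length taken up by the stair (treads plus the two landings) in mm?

At most 159 each: 1963/159 = 12.35, giving 13 risers.
R = 1963 ÷ 13 = 151 mm.
From 2R + T = 635: T = 635 − 302 = 333 mm.
13 risers give 12 treads; going = 12 × 333 = 3996 mm.
Add landings: 3996 + 920 + 1154 = 6070 mm.

6070 mm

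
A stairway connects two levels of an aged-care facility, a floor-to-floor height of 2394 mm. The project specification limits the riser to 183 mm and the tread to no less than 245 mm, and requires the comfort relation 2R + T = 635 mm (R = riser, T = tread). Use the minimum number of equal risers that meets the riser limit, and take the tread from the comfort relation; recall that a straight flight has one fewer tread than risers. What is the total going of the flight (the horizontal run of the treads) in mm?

At most 183 each: 2394/183 = 13.08, giving 14 risers.
Each riser is 2394/14 = 171 mm (≤ 183 mm).
T = 635 − 2·171 = 293 mm, which satisfies the 245 mm minimum.
Going = (14 − 1) × 293 = 3809 mm.

3809 mm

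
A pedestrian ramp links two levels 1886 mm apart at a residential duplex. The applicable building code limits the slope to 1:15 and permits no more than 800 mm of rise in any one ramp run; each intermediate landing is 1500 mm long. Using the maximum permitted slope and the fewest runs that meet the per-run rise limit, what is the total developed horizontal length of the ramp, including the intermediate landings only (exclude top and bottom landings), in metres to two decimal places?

31.29 m

⌈1886/800⌉ = 3 ramp runs. That means 2 intermediate landings.
Horizontal run for 1886 mm of rise at 1:15 is 1886 × 15 = 28290 mm.
Intermediate landings: 2 × 1500 = 3000 mm.
Total developed length = 28290 + 3000 = 31290 mm.
= 31.29 m.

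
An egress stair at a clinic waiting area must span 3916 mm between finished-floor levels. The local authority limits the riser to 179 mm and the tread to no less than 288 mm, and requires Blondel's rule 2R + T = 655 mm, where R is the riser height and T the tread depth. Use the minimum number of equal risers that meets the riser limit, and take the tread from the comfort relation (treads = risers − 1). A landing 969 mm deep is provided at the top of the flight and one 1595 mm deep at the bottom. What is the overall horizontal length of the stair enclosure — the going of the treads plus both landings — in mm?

8843 mm

3916 / 179 = 21.877 → round up to 22 risers.
R = 3916 ÷ 22 = 178 mm.
From 2R + T = 655: T = 655 − 356 = 299 mm.
22 risers give 21 treads; going = 21 × 299 = 6279 mm.
Enclosure = 6279 + 969 + 1595 = 8843 mm.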